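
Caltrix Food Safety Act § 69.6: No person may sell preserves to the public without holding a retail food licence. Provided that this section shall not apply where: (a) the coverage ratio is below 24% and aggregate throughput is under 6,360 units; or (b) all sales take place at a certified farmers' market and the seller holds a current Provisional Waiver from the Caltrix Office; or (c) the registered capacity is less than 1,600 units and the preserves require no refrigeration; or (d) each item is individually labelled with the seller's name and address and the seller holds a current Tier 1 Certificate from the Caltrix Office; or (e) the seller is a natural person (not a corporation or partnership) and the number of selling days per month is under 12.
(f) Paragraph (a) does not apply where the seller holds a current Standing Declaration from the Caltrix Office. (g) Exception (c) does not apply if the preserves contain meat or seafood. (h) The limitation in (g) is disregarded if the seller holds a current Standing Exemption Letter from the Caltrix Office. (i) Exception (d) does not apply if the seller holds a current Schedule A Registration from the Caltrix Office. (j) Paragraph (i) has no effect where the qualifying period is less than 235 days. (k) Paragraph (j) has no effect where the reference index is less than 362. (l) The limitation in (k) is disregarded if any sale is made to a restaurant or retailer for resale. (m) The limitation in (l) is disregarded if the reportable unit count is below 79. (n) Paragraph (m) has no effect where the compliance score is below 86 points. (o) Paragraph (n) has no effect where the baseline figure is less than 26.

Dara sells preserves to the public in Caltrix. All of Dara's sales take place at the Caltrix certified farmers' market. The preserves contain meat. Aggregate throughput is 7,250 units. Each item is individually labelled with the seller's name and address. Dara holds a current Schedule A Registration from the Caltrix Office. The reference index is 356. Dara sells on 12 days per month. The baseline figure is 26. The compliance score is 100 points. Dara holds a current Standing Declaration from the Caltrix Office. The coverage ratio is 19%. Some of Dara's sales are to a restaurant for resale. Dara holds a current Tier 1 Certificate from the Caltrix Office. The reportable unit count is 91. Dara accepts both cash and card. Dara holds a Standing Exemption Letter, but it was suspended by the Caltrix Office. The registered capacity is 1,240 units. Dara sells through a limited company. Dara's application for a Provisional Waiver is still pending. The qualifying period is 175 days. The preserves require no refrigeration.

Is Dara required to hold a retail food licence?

Exception (a) does not apply: aggregate throughput is 7,250 units, not under 6,360 units.
Exception (b) fails — there is no Provisional Waiver in force.
Exception (c): the registered capacity is 1,240 units, less than the 1,600 units limit; the preserves are shelf-stable — every condition holds. Turning to paragraphs (g)–(h): (g) operates against (c): the preserves contain meat. (h) does not operate here (the Standing Exemption Letter is not current), so (g) stands. Exception (c) does not apply.
Exception (d): items are individually labelled; a current Tier 1 Certificate is held — every condition holds. Considering the limiting provisions: (i) would limit (d) — a current Schedule A Registration is held — but (j) sets (i) aside: (j) is triggered — the qualifying period is 175 days, less than the 235 days limit. (k) would limit (j) — the reference index is 356, less than the 362 limit — but (l) sets (k) aside: (l) operates — some sales are to a restaurant for resale. (m), which would lift (l), does not operate here — the reportable unit count is 91, not below 79. Exception (d) stands.
Exception (e) fails — the seller operates through a limited company.

No — exception (d) applies; Dara is not required to hold a retail food licence.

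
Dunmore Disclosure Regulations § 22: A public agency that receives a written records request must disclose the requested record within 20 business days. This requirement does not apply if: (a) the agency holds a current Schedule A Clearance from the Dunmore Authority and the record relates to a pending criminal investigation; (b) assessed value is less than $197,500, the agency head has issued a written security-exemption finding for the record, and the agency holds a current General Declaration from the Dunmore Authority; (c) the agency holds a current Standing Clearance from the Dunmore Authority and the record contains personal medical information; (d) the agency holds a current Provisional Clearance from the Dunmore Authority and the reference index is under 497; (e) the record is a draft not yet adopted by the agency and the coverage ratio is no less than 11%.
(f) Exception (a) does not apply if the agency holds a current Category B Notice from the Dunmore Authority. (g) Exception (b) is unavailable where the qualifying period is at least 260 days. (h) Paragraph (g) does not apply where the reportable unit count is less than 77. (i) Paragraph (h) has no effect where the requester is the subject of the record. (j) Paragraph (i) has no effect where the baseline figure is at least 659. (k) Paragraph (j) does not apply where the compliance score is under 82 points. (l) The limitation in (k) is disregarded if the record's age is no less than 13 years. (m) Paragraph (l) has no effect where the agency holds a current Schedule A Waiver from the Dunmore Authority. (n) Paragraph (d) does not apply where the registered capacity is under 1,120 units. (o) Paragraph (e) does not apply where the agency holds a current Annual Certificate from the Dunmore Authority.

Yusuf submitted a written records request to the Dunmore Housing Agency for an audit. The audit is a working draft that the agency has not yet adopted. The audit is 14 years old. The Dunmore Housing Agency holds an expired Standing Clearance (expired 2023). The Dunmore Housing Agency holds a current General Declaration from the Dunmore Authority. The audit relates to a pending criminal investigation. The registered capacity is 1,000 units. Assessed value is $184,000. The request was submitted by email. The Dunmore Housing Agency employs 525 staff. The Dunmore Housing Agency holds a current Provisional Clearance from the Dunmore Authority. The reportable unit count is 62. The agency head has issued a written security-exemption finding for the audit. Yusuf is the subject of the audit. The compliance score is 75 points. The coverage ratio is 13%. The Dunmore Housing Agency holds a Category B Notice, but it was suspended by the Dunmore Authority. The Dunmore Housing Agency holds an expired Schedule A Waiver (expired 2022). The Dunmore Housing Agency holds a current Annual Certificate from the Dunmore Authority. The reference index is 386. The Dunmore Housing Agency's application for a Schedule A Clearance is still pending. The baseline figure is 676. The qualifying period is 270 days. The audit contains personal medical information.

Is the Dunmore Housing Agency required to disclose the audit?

Exception (a) does not apply: there is no Schedule A Clearance in force.
Exception (b)'s conditions are all satisfied: assessed value is $184,000, less than the $197,500 limit; a written security-exemption finding has been issued; a current General Declaration is held. Considering the limiting provisions: (g) would limit (b) — the qualifying period is 270 days, meeting the 260 days threshold — but (h) sets (g) aside: (h) operates against (g): the reportable unit count is 62, less than the 77 limit. (i) operates (Yusuf is the subject of the audit), but is displaced by (j): (j) applies — the baseline figure is 676, meeting the 659 threshold. (k) would limit (j) — the compliance score is 75 points, under the 82 points limit — but (l) sets (k) aside: (l) is engaged — the record's age is 14 years, meeting the 13 years threshold. (m), which would lift (l), is not triggered — there is no Schedule A Waiver in force. Exception (b) stands.
Exception (c) fails — the Standing Clearance is not current.
Exception (d)'s conditions are all satisfied: a current Provisional Clearance is held; the reference index is 386, under the 497 limit. But applying paragraph (n): (n) operates against (d): the registered capacity is 1,000 units, under the 1,120 units limit. Exception (d) does not apply.
Exception (e): the audit is an unadopted draft; the coverage ratio is 13%, meeting the 11% threshold — every condition holds. However, paragraph (o) must be considered: (o) applies — a current Annual Certificate is held. So (e) is unavailable.

No — exception (b) applies; the Dunmore Housing Agency is not required to disclose the audit.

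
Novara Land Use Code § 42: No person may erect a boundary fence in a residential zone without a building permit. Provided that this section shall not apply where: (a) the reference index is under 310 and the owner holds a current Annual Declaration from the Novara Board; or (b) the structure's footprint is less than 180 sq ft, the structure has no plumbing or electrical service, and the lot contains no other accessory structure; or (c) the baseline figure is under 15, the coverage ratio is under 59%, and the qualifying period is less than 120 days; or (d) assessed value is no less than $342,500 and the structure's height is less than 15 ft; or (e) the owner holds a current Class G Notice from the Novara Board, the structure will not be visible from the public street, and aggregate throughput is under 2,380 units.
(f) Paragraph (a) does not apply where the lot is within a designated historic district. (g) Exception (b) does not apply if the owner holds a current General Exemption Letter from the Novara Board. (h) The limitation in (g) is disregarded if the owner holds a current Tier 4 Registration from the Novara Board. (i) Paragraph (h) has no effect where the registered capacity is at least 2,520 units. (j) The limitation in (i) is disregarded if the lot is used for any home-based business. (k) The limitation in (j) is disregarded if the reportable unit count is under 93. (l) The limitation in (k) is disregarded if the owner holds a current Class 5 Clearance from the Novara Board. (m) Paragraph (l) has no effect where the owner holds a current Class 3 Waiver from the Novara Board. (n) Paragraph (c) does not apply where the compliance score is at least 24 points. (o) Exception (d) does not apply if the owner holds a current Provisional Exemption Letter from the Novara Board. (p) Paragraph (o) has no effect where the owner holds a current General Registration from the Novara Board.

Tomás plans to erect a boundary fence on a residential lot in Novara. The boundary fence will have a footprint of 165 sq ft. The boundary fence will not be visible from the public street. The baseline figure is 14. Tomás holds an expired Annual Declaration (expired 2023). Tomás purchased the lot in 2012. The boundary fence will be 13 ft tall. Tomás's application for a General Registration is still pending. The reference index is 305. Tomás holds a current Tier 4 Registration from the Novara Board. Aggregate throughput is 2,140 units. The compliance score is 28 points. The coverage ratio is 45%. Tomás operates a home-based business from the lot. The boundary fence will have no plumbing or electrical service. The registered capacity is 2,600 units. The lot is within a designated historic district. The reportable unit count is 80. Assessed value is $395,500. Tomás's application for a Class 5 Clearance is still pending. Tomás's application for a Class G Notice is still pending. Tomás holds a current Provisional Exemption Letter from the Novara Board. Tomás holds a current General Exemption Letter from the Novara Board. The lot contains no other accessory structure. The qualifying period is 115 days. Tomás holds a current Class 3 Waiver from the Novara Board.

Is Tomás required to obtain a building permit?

Exception (a) requires that the owner holds a current Annual Declaration from the Novara Board; but there is no Annual Declaration in force, so (a) is unavailable.
Exception (b)'s conditions are all satisfied: the structure's footprint is 165 sq ft, less than the 180 sq ft limit; there is no plumbing or electrical service; the lot has no other accessory structure. However, paragraphs (g)–(m) must be considered: (g) operates against (b): a current General Exemption Letter is held. (h) would limit (g) — a current Tier 4 Registration is held — but (i) sets (h) aside: (i) operates — the registered capacity is 2,600 units, meeting the 2,520 units threshold. (j) is triggered (a home-based business operates on the lot), but is overridden by (k): (k) operates against (j): the reportable unit count is 80, under the 93 limit. (l) is inapplicable (the Class 5 Clearance is not current), so (k) stands. So (b) is unavailable.
Exception (c)'s conditions are all satisfied: the baseline figure is 14, under the 15 limit; the coverage ratio is 45%, under the 59% limit; the qualifying period is 115 days, less than the 120 days limit. However, paragraph (n) must be considered: (n) operates against (c): the compliance score is 28 points, meeting the 24 points threshold. Exception (c) does not apply.
All of (d)'s requirements are met (assessed value is $395,500, meeting the $342,500 threshold; the structure's height is 13 ft, less than the 15 ft limit). Turning to paragraphs (o)–(p): (o) operates against (d): a current Provisional Exemption Letter is held. (p) is inapplicable (no current General Registration is held), so (o) stands. So (d) is unavailable.
Exception (e) requires that the owner holds a current Class G Notice from the Novara Board; but there is no Class G Notice in force, so (e) is unavailable.
None of the exceptions is available; § 42 applies in full.

Yes — Tomás must obtain a building permit.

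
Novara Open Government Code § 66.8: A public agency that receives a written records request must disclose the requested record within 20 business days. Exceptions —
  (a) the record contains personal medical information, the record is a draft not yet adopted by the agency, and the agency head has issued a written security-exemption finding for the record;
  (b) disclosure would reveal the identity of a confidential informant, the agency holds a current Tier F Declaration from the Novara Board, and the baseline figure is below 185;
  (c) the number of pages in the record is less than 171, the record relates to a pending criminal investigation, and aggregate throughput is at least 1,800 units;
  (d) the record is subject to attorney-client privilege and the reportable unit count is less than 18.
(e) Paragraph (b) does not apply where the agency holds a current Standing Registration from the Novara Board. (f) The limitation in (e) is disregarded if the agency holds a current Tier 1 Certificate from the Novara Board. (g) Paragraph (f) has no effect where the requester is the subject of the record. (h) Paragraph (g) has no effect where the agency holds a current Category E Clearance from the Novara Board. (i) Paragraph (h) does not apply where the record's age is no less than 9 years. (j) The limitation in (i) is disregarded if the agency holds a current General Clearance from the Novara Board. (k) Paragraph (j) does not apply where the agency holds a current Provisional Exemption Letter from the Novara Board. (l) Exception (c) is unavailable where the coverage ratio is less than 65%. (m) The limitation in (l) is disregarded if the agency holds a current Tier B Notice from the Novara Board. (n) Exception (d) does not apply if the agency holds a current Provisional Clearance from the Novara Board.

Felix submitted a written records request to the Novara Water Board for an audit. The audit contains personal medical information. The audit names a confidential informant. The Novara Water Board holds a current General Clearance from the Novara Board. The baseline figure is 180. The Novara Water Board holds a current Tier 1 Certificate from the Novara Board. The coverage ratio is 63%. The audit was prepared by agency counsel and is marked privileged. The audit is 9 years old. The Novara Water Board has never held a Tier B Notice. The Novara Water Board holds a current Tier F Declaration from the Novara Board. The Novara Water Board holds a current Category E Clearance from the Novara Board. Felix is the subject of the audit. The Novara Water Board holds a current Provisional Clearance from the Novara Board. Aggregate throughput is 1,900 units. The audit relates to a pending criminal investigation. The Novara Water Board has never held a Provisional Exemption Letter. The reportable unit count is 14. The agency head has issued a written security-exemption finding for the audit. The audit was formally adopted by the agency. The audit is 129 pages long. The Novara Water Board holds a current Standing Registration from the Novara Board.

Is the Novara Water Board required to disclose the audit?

Exception (a) requires that the record is a draft not yet adopted by the agency; but the audit has been formally adopted, so (a) is unavailable.
Exception (b)'s conditions are all satisfied: the audit names a confidential informant; a current Tier F Declaration is held; the baseline figure is 180, below the 185 limit. Applying paragraphs (e)–(k): (e) would limit (b) — a current Standing Registration is held — but (f) sets (e) aside: (f) operates — a current Tier 1 Certificate is held. (g) operates (Felix is the subject of the audit), but is displaced by (h): (h) operates — a current Category E Clearance is held. (i) is triggered (the record's age is 9 years, meeting the 9 years threshold), but is itself disapplied by (j): (j) is triggered — a current General Clearance is held. (k), which would lift (j), is not engaged — no current Provisional Exemption Letter is held. (b) remains available.
Exception (c)'s conditions are all satisfied: the number of pages in the record is 129, less than the 171 limit; the audit relates to a pending investigation; aggregate throughput is 1,900 units, meeting the 1,800 units threshold. But applying paragraphs (l)–(m): (l) applies — the coverage ratio is 63%, less than the 65% limit. (m) is not engaged (there is no Tier B Notice in force), so (l) stands. (c) is therefore removed.
Exception (d) is satisfied on its face — the audit is privileged; the reportable unit count is 14, less than the 18 limit. However, paragraph (n) must be considered: (n) applies — a current Provisional Clearance is held. So (d) is unavailable.

No — exception (b) applies; the Novara Water Board is not required to disclose the audit.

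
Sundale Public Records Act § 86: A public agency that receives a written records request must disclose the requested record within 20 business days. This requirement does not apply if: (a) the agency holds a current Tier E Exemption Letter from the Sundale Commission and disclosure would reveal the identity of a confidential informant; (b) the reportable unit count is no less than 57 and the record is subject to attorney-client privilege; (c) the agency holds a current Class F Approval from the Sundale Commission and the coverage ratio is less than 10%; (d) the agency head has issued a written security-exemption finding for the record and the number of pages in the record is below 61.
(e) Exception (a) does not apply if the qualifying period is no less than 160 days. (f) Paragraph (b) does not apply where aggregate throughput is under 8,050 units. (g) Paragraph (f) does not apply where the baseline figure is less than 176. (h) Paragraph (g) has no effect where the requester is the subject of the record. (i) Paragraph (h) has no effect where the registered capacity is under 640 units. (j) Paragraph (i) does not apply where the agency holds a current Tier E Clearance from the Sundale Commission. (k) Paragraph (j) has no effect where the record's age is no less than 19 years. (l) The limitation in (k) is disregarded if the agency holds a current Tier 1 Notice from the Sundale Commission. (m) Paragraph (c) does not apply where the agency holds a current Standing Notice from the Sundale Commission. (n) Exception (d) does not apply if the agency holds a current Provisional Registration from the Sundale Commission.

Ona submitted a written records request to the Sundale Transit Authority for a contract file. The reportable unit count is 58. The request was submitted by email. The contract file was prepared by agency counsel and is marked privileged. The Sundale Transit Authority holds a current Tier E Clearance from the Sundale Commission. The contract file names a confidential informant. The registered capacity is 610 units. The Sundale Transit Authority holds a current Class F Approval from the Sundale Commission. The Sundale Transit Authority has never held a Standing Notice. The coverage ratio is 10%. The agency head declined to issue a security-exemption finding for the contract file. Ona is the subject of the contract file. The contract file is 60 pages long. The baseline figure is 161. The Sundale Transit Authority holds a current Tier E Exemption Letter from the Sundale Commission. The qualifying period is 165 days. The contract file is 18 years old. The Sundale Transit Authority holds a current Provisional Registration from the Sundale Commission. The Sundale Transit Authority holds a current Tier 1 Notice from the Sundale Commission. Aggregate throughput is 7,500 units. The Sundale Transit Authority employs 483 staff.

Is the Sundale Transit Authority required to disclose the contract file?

Yes — the Sundale Transit Authority must disclose the contract file.

Exception (a): a current Tier E Exemption Letter is held; the contract file names a confidential informant — every condition holds. Turning to paragraph (e): (e) is engaged — the qualifying period is 165 days, meeting the 160 days threshold. Exception (a) does not apply.
All of (b)'s requirements are met (the reportable unit count is 58, meeting the 57 threshold; the contract file is privileged). But applying paragraphs (f)–(l): (f) operates — aggregate throughput is 7,500 units, under the 8,050 units limit. (g) would limit (f) — the baseline figure is 161, less than the 176 limit — but (h) sets (g) aside: (h) is triggered — Ona is the subject of the contract file. (i) is triggered (the registered capacity is 610 units, under the 640 units limit), but is displaced by (j): (j) applies — a current Tier E Clearance is held. (k) does not operate here (the record's age is 18 years, short of 19 years), so (j) stands. Exception (b) does not apply.
Exception (c) requires that the coverage ratio is less than 10%; but the coverage ratio is 10%, not less than 10%, so (c) is unavailable.
Exception (d) fails — the agency head declined to issue a security-exemption finding.
No exception applies. The general rule governs.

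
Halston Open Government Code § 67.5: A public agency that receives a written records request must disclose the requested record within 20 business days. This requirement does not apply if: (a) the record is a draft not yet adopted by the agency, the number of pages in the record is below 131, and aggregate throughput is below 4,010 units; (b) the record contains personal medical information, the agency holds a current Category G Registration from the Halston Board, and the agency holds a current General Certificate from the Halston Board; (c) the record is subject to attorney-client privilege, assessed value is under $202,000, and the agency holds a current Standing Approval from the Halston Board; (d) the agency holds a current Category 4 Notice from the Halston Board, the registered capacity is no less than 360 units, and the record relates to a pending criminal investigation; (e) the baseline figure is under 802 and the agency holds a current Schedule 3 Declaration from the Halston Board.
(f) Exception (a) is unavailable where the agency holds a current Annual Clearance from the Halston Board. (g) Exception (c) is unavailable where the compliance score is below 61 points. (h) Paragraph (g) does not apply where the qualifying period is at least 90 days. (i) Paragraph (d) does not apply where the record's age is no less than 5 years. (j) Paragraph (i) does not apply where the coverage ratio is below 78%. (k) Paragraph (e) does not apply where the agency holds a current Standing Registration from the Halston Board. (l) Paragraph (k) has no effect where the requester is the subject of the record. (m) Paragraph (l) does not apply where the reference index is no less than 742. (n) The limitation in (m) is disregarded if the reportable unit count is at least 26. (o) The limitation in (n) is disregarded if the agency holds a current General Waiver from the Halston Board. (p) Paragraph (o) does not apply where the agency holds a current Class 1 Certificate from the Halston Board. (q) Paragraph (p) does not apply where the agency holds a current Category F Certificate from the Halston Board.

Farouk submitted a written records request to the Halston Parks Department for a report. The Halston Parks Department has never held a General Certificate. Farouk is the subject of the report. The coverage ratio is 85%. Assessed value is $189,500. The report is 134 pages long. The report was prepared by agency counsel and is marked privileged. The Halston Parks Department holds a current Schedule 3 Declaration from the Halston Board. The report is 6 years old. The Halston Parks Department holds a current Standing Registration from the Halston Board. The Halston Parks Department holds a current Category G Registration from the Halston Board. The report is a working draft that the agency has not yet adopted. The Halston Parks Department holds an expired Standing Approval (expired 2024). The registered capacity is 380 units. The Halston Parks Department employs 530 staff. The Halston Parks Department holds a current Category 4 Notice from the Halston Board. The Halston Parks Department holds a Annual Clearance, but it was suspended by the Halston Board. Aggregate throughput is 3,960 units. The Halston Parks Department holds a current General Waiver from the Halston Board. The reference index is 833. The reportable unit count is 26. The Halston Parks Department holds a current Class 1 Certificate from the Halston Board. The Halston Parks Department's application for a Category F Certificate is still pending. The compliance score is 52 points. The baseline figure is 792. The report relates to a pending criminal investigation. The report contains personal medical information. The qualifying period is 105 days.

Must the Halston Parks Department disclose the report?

Exception (a) fails — the number of pages in the record is 134, not below 131.
Exception (b) requires that the agency holds a current General Certificate from the Halston Board; but no current General Certificate is held, so (b) is unavailable.
Exception (c) does not apply: there is no Standing Approval in force.
Exception (d)'s conditions are all satisfied: a current Category 4 Notice is held; the registered capacity is 380 units, meeting the 360 units threshold; the report relates to a pending investigation. Turning to paragraphs (i)–(j): (i) operates against (d): the record's age is 6 years, meeting the 5 years threshold. (j) is inapplicable (the coverage ratio is 85%, not below 78%), so (i) stands. Exception (d) does not apply.
All of (e)'s requirements are met (the baseline figure is 792, under the 802 limit; a current Schedule 3 Declaration is held). Under paragraphs (k)–(q): (k) applies (a current Standing Registration is held), but is displaced by (l): (l) is triggered — Farouk is the subject of the report. (m) would limit (l) — the reference index is 833, meeting the 742 threshold — but (n) sets (m) aside: (n) operates against (m): the reportable unit count is 26, meeting the 26 threshold. (o) is triggered (a current General Waiver is held), but is itself disapplied by (p): (p) is engaged — a current Class 1 Certificate is held. (q) is inapplicable (there is no Category F Certificate in force), so (p) stands. (e) remains available.

No — exception (e) applies; the Halston Parks Department is not required to disclose the report.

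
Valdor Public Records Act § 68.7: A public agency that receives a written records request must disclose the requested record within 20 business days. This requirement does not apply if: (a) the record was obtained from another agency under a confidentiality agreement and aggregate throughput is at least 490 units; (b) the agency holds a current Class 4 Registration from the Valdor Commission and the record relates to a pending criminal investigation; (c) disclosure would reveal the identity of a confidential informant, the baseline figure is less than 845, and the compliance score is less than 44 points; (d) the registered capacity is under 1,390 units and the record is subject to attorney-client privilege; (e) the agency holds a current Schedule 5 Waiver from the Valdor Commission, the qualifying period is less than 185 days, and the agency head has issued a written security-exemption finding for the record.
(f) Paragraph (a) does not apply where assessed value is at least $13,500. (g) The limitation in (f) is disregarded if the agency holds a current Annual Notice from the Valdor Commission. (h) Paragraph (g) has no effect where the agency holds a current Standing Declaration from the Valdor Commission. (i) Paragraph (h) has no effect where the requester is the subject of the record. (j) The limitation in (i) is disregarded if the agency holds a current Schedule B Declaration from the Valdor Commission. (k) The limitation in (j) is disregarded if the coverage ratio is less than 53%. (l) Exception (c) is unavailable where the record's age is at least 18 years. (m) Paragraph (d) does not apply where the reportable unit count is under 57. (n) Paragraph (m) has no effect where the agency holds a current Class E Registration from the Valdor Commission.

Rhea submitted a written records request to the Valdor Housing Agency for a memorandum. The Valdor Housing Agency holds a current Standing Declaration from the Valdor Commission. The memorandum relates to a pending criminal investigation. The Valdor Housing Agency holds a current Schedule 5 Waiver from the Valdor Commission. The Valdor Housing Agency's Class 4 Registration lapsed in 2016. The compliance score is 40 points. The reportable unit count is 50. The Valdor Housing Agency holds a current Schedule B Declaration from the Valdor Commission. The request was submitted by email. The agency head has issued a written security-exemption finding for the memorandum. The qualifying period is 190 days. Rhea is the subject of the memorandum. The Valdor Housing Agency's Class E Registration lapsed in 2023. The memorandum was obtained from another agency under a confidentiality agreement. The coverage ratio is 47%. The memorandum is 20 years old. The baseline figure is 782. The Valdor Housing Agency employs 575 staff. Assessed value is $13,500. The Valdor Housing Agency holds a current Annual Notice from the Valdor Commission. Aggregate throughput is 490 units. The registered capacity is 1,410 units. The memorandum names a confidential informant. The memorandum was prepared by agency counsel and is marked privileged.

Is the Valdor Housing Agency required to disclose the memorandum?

No — exception (a) applies; the Valdor Housing Agency is not required to disclose the memorandum.

Exception (a)'s conditions are all satisfied: the memorandum was obtained under a confidentiality agreement; aggregate throughput is 490 units, meeting the 490 units threshold. Considering the limiting provisions: (f) would limit (a) — assessed value is $13,500, meeting the $13,500 threshold — but (g) sets (f) aside: (g) operates — a current Annual Notice is held. (h) applies (a current Standing Declaration is held), but yields to (i): (i) operates against (h): Rhea is the subject of the memorandum. (j) applies (a current Schedule B Declaration is held), but yields to (k): (k) operates against (j): the coverage ratio is 47%, less than the 53% limit. (a) remains available.
Exception (b) requires that the agency holds a current Class 4 Registration from the Valdor Commission; but there is no Class 4 Registration in force, so (b) is unavailable.
Exception (c)'s conditions are all satisfied: the memorandum names a confidential informant; the baseline figure is 782, less than the 845 limit; the compliance score is 40 points, less than the 44 points limit. Turning to paragraph (l): (l) operates against (c): the record's age is 20 years, meeting the 18 years threshold. Exception (c) does not apply.
Exception (d) requires that the registered capacity is under 1,390 units; but the registered capacity is 1,410 units, not under 1,390 units, so (d) is unavailable.
Exception (e) does not apply: the qualifying period is 190 days, not less than 185 days.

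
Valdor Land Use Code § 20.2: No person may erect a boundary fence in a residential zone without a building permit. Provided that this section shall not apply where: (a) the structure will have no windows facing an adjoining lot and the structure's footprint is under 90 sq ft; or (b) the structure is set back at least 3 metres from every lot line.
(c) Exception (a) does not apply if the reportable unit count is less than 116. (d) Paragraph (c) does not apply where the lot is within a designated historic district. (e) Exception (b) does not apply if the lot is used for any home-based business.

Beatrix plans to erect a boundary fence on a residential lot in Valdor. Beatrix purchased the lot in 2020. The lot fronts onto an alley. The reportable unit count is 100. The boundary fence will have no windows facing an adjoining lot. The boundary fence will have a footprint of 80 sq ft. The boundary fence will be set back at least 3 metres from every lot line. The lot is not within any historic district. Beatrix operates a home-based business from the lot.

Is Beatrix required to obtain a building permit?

Yes — Beatrix must obtain a building permit.

Exception (a) is satisfied on its face — no windows face an adjoining lot; the structure's footprint is 80 sq ft, under the 90 sq ft limit. Turning to paragraphs (c)–(d): (c) operates — the reportable unit count is 100, less than the 116 limit. (d) is not triggered (the lot is not in a historic district), so (c) stands. (a) is therefore removed.
All of (b)'s requirements are met (the setback is at least 3 m on every side). But applying paragraph (e): (e) operates — a home-based business operates on the lot. So (b) is unavailable.
No exception applies. The general rule governs.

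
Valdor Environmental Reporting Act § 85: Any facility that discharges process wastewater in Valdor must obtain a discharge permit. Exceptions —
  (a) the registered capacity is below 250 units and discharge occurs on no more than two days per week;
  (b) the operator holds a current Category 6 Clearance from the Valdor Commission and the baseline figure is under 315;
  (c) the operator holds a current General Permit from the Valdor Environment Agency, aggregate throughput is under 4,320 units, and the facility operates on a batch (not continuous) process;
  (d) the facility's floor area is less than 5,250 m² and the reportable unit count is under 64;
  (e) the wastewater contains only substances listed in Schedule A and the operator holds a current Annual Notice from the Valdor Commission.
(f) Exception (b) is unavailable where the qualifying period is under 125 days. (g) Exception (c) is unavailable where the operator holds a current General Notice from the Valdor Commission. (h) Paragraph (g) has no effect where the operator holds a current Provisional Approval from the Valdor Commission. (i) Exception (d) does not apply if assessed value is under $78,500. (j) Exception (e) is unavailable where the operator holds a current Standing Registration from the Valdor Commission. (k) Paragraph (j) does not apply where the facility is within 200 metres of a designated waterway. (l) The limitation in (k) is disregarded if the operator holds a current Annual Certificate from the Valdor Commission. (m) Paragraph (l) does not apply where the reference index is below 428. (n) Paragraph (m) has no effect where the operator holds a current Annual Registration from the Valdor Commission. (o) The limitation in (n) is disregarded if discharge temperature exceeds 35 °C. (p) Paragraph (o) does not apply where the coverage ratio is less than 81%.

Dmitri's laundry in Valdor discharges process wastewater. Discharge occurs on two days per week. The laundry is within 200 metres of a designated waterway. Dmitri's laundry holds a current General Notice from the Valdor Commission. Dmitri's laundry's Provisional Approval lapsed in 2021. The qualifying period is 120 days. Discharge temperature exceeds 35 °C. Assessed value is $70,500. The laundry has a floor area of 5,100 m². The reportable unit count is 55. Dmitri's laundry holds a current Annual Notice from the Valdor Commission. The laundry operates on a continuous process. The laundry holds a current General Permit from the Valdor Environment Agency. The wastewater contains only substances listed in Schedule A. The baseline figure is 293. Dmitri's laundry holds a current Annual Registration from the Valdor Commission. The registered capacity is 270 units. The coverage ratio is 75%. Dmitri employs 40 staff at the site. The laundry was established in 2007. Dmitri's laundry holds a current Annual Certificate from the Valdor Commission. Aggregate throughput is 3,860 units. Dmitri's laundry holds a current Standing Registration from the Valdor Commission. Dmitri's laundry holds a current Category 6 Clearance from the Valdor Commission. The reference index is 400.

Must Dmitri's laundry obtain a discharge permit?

Yes — Dmitri's laundry must obtain a discharge permit.

Exception (a) fails — the registered capacity is 270 units, not below 250 units.
Exception (b)'s conditions are all satisfied: a current Category 6 Clearance is held; the baseline figure is 293, under the 315 limit. But: (f) operates against (b): the qualifying period is 120 days, under the 125 days limit. (b) is therefore removed.
Exception (c) does not apply: the facility operates on a continuous process.
All of (d)'s requirements are met (the facility's floor area is 5,100 m², less than the 5,250 m² limit; the reportable unit count is 55, under the 64 limit). Turning to paragraph (i): (i) is engaged — assessed value is $70,500, under the $78,500 limit. So (d) is unavailable.
Exception (e): the wastewater is Schedule-A-only; a current Annual Notice is held — every condition holds. But: (j) is triggered — a current Standing Registration is held. (k) applies (the laundry is within 200 m of a designated waterway), but is overridden by (l): (l) operates against (k): a current Annual Certificate is held. (m) operates (the reference index is 400, below the 428 limit), but is overridden by (n): (n) operates against (m): a current Annual Registration is held. (o) would limit (n) — discharge temperature exceeds 35 °C — but (p) sets (o) aside: (p) applies — the coverage ratio is 75%, less than the 81% limit. So (e) is unavailable.
Every exception is unavailable, so the rule governs.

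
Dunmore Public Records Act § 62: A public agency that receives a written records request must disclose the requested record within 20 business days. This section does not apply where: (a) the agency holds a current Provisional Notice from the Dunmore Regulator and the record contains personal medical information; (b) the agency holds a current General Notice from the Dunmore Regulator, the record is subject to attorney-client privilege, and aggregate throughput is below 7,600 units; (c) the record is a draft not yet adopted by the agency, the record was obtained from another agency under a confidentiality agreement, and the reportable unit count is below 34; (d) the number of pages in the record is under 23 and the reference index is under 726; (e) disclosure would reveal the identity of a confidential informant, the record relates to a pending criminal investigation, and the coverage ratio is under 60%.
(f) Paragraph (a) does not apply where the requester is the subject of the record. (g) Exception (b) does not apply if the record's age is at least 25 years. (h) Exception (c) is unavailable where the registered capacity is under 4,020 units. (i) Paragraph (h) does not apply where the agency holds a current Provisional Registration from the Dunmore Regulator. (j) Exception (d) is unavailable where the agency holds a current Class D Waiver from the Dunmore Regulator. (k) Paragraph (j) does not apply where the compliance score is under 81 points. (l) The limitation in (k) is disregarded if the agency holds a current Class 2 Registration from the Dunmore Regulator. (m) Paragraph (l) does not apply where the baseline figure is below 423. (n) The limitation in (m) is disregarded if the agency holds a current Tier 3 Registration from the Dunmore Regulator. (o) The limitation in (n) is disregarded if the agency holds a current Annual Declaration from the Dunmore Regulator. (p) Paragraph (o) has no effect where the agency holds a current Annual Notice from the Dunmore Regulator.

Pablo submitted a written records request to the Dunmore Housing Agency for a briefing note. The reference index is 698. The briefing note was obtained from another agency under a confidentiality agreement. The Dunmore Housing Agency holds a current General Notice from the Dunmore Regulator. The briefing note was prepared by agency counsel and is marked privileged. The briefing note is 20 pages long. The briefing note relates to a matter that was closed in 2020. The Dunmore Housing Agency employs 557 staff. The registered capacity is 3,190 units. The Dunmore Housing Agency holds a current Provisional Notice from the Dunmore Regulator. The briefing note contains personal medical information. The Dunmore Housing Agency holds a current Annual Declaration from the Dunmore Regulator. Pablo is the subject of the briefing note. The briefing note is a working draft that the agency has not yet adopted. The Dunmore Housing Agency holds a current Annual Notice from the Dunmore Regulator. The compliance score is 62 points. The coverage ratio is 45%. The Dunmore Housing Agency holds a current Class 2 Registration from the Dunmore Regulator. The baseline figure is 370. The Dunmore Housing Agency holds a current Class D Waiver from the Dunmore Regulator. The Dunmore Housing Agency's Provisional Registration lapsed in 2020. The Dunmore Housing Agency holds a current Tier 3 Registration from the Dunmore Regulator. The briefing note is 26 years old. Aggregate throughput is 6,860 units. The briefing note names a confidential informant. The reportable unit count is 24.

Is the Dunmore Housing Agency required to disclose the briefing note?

Yes — the Dunmore Housing Agency must disclose the briefing note.

Exception (a): a current Provisional Notice is held; the briefing note contains personal medical information — every condition holds. However, paragraph (f) must be considered: (f) operates against (a): Pablo is the subject of the briefing note. So (a) is unavailable.
All of (b)'s requirements are met (a current General Notice is held; the briefing note is privileged; aggregate throughput is 6,860 units, below the 7,600 units limit). However, paragraph (g) must be considered: (g) operates against (b): the record's age is 26 years, meeting the 25 years threshold. So (b) is unavailable.
Exception (c): the briefing note is an unadopted draft; the briefing note was obtained under a confidentiality agreement; the reportable unit count is 24, below the 34 limit — every condition holds. Turning to paragraphs (h)–(i): (h) applies — the registered capacity is 3,190 units, under the 4,020 units limit. (i), which would lift (h), does not operate here — the Provisional Registration is not current. Exception (c) does not apply.
Exception (d)'s conditions are all satisfied: the number of pages in the record is 20, under the 23 limit; the reference index is 698, under the 726 limit. But applying paragraphs (j)–(p): (j) is engaged — a current Class D Waiver is held. (k) is engaged (the compliance score is 62 points, under the 81 points limit), but yields to (l): (l) is engaged — a current Class 2 Registration is held. (m) applies (the baseline figure is 370, below the 423 limit), but is itself disapplied by (n): (n) operates against (m): a current Tier 3 Registration is held. (o) is triggered (a current Annual Declaration is held), but is set aside by (p): (p) is engaged — a current Annual Notice is held. (d) is therefore removed.
Exception (e) fails — the briefing note relates to a closed matter.
No exception is made out. the Dunmore Housing Agency falls within the general rule.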